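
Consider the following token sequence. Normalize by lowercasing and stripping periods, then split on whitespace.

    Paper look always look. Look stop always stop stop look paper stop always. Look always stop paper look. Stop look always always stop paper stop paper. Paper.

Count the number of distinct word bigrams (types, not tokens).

14

27 tokens → 26 bigram windows in total.
Repeated bigrams (each contributes count−1 duplicates):
  always stop: 3
  look always: 3
  stop paper: 3
  always look: 2
  look stop: 2
  paper look: 2
  paper stop: 2
  stop always: 2
  … (1 more repeated)
12 duplicate windows → 26 − 12 = 14 distinct.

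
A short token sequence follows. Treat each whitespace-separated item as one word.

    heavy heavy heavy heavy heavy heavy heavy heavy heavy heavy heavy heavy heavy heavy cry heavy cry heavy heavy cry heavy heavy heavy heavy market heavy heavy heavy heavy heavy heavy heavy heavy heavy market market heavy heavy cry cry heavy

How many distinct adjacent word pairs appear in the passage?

41 tokens → 40 bigram windows in total.
Repeated bigrams (each contributes count−1 duplicates):
  heavy heavy: 26
  cry heavy: 4
  heavy cry: 4
  heavy market: 2
  market heavy: 2
33 duplicate windows → 40 − 33 = 7 distinct.

7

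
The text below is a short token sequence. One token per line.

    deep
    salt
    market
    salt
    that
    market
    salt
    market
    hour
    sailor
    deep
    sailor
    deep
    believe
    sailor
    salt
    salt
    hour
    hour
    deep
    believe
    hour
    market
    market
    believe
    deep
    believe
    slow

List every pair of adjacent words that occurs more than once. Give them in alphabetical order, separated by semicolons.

deep believe; market salt; sailor deep; salt market

Bigram counts meeting the condition (more than once):
  deep believe: 3
  market salt: 2
  sailor deep: 2
  salt market: 2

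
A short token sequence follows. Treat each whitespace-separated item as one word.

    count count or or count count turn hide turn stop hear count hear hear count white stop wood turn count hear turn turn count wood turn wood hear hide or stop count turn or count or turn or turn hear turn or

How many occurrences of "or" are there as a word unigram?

7

Scanning the 42 tokens for "or":
  position 3: or
  position 4: or
  position 30: or
  position 34: or
  position 36: or
  position 38: or
  position 42: or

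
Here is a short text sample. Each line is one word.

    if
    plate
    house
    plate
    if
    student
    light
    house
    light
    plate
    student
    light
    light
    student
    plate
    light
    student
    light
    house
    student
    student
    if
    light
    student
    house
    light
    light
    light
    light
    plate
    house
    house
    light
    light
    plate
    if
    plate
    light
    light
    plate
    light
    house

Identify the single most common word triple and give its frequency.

Trigram frequencies (highest first):
  light light plate: 3
  student light house: 2
  house light light: 2
  light light light: 2
  if plate house: 1
  plate house plate: 1
  … (29 more, each ≤ 1)

"light light plate", 3 times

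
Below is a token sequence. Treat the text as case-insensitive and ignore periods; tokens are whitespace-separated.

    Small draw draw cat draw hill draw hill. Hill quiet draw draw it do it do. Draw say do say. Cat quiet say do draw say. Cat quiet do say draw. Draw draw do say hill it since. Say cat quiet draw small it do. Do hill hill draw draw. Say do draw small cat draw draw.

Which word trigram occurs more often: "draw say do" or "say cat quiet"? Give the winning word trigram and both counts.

"say cat quiet" (3 vs 2)

"draw say do": 2 occurrences
"say cat quiet": 3 occurrences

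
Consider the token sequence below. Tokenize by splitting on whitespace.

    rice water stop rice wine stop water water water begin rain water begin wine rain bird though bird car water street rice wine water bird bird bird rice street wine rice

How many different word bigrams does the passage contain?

31 tokens → 30 bigram windows in total.
Repeated bigrams (each contributes count−1 duplicates):
  bird bird: 2
  rice wine: 2
  water begin: 2
  water water: 2
4 duplicate windows → 30 − 4 = 26 distinct.

26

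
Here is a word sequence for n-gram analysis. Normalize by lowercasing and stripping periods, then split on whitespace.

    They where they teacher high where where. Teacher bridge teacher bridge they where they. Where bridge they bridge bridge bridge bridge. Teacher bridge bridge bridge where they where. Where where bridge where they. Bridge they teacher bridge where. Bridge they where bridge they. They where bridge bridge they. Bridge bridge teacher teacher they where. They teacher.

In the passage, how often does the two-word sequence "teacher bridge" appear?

4

Scanning the 55 overlapping bigram windows for "teacher bridge":
  position 8–9: teacher bridge
  position 10–11: teacher bridge
  position 22–23: teacher bridge
  position 36–37: teacher bridge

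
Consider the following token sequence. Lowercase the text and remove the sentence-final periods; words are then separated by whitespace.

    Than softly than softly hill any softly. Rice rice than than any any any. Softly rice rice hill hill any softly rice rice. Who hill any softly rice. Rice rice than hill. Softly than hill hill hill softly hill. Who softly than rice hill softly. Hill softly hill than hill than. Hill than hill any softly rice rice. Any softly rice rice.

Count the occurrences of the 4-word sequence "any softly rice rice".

6

Scanning the 59 overlapping 4-gram windows for "any softly rice rice":
  position 6–9: any softly rice rice
  position 14–17: any softly rice rice
  position 20–23: any softly rice rice
  position 26–29: any softly rice rice
  position 55–58: any softly rice rice
  position 59–62: any softly rice rice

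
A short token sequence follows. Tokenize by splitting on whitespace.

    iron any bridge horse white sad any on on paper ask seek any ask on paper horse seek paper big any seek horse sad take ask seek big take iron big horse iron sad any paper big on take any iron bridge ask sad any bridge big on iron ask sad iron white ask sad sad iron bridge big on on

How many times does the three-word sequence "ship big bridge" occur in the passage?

Scanning the 59 overlapping trigram windows for "ship big bridge":
  (none found)

0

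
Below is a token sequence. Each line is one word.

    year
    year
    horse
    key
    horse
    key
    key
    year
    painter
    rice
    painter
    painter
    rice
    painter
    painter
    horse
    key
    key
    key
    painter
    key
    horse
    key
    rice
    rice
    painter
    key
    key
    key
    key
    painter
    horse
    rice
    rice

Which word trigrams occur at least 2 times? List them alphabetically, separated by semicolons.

horse key key; key horse key; key key key; key key painter; painter rice painter; rice painter painter

Trigram counts meeting the condition (at least 2 times):
  horse key key: 2
  key horse key: 2
  key key key: 3
  key key painter: 2
  painter rice painter: 2
  rice painter painter: 2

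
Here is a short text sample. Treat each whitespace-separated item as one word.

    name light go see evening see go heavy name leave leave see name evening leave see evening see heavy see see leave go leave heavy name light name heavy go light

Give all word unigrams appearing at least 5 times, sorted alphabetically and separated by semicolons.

leave; name; see

Unigram counts meeting the condition (at least 5 times):
  leave: 5
  name: 5
  see: 7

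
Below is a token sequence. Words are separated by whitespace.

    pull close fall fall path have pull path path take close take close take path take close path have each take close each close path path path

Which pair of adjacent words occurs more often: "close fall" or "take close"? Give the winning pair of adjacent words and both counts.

"close fall": 1 occurrence
"take close": 4 occurrences

"take close" (4 vs 1)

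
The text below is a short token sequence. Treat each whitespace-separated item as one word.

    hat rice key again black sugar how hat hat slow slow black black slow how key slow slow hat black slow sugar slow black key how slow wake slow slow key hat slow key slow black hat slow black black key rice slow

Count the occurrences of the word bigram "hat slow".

Scanning the 42 overlapping bigram windows for "hat slow":
  position 9–10: hat slow
  position 32–33: hat slow
  position 37–38: hat slow

3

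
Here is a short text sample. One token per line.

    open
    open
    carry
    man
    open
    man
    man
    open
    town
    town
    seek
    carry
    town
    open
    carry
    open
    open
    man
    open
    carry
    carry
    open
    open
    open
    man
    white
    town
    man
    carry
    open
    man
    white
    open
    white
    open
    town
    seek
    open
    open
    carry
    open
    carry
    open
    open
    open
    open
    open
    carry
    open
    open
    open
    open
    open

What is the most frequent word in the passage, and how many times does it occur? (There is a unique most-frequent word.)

"open", 27 times

Unigram frequencies (highest first):
  open: 27
  carry: 9
  man: 7
  town: 5
  white: 3
  seek: 2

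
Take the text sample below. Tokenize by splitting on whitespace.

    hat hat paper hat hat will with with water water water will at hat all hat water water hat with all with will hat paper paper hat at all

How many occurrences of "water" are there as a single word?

5

Scanning the 29 tokens for "water":
  position 9: water
  position 10: water
  position 11: water
  position 17: water
  position 18: water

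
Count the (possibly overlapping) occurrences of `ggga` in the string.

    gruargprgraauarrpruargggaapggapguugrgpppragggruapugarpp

Sliding a length-4 window over the 55 characters (52 positions):
  position 22–25: ggga

1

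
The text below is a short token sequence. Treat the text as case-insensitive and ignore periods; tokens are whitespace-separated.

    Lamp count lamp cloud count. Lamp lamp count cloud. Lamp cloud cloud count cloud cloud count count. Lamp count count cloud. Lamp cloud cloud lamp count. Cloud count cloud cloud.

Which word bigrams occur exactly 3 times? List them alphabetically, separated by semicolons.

cloud lamp; count lamp; lamp cloud

Bigram counts meeting the condition (exactly 3 times):
  cloud lamp: 3
  count lamp: 3
  lamp cloud: 3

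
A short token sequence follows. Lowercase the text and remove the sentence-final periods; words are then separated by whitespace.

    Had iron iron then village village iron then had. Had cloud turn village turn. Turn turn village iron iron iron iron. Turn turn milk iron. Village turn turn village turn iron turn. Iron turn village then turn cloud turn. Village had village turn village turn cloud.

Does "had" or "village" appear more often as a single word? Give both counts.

"village" (10 vs 4)

"had": 4 occurrences
"village": 10 occurrences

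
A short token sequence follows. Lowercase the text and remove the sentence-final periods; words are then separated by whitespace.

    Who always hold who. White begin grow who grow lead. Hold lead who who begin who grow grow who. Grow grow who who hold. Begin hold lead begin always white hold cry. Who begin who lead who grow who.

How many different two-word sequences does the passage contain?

39 tokens → 38 bigram windows in total.
Repeated bigrams (each contributes count−1 duplicates):
  grow who: 4
  who grow: 4
  begin who: 2
  grow grow: 2
  hold lead: 2
  lead who: 2
  who begin: 2
  who who: 2
12 duplicate windows → 38 − 12 = 26 distinct.

26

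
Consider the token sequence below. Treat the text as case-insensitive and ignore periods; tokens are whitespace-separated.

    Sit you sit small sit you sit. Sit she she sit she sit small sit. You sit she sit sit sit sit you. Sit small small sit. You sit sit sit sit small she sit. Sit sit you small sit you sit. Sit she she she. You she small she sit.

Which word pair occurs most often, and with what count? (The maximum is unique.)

Bigram frequencies (highest first):
  sit sit: 10
  sit you: 7
  you sit: 6
  she sit: 5
  sit small: 4
  small sit: 4
  … (8 more, each ≤ 4)

"sit sit", 10 times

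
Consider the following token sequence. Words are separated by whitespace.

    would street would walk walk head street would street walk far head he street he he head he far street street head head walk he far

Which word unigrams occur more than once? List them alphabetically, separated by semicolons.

Unigram counts meeting the condition (more than once):
  far: 3
  he: 5
  head: 5
  street: 6
  walk: 4
  would: 3

far; he; head; street; walk; would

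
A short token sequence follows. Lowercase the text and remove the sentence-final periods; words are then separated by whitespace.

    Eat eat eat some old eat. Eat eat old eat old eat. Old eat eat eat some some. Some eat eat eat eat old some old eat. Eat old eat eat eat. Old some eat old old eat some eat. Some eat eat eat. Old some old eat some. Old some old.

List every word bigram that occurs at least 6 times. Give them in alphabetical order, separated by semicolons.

Bigram counts meeting the condition (at least 6 times):
  eat eat: 14
  eat old: 8
  old eat: 8

eat eat; eat old; old eat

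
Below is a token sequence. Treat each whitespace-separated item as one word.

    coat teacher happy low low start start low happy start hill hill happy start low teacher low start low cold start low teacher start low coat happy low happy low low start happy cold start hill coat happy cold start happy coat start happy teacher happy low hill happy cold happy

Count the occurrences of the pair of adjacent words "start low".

Scanning the 50 overlapping bigram windows for "start low":
  position 7–8: start low
  position 14–15: start low
  position 18–19: start low
  position 21–22: start low
  position 24–25: start low

5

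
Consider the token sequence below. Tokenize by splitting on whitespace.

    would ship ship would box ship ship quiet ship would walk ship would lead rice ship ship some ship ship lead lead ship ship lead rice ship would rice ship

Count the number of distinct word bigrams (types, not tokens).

30 tokens → 29 bigram windows in total.
Repeated bigrams (each contributes count−1 duplicates):
  ship ship: 5
  ship would: 4
  rice ship: 3
  lead rice: 2
  ship lead: 2
11 duplicate windows → 29 − 11 = 18 distinct.

18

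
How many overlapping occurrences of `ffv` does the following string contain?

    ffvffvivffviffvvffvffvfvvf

6

Sliding a length-3 window over the 26 characters (24 positions):
  position 1–3: ffv
  position 4–6: ffv
  position 9–11: ffv
  position 13–15: ffv
  position 17–19: ffv
  position 20–22: ffv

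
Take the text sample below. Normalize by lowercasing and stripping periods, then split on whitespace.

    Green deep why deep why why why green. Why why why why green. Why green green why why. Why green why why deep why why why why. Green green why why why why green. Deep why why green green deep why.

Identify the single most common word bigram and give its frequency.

"why why", 15 times

Bigram frequencies (highest first):
  why why: 15
  why green: 7
  deep why: 5
  green why: 5
  green deep: 3
  green green: 3
  … (1 more, each ≤ 2)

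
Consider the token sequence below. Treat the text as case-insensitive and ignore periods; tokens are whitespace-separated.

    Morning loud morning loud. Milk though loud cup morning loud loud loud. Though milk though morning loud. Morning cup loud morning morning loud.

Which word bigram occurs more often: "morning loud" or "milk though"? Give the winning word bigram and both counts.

"morning loud" (5 vs 2)

"morning loud": 5 occurrences
"milk though": 2 occurrences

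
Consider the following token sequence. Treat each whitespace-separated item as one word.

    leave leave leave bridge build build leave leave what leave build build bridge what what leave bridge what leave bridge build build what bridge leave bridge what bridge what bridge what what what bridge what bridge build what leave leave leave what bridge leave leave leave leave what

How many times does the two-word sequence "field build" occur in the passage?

Scanning the 47 overlapping bigram windows for "field build":
  (none found)

0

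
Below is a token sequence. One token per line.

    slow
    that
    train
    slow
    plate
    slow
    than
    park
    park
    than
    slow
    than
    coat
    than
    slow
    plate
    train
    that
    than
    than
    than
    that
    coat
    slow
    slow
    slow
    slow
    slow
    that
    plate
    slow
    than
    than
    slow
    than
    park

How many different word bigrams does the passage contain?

21

36 tokens → 35 bigram windows in total.
Repeated bigrams (each contributes count−1 duplicates):
  slow slow: 4
  slow than: 4
  than slow: 3
  than than: 3
  plate slow: 2
  slow plate: 2
  slow that: 2
  than park: 2
14 duplicate windows → 35 − 14 = 21 distinct.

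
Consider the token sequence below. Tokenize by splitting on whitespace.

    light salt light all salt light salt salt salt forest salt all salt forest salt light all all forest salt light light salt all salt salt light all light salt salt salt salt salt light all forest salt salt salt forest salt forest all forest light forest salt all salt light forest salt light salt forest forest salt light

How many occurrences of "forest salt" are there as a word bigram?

Scanning the 58 overlapping bigram windows for "forest salt":
  position 10–11: forest salt
  position 14–15: forest salt
  position 19–20: forest salt
  position 37–38: forest salt
  position 41–42: forest salt
  position 47–48: forest salt
  position 52–53: forest salt
  position 57–58: forest salt

8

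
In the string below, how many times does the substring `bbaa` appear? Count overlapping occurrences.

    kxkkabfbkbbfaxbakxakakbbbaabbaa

2

Sliding a length-4 window over the 31 characters (28 positions):
  position 24–27: bbaa
  position 28–31: bbaa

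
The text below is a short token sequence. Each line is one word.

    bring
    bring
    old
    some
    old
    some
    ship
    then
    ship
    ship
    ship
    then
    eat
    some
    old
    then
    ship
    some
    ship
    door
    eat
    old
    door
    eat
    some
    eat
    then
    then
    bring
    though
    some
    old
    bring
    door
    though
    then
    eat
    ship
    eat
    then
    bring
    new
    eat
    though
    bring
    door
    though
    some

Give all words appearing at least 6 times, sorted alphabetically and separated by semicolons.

bring; eat; ship; some; then

Unigram counts meeting the condition (at least 6 times):
  bring: 6
  eat: 7
  ship: 7
  some: 7
  then: 7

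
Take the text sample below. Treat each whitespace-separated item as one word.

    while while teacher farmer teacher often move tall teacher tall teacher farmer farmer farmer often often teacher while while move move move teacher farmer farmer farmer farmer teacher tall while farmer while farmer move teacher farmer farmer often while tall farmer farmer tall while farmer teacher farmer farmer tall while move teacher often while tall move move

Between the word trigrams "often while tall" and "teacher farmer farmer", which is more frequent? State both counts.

"often while tall": 2 occurrences
"teacher farmer farmer": 4 occurrences

"teacher farmer farmer" (4 vs 2)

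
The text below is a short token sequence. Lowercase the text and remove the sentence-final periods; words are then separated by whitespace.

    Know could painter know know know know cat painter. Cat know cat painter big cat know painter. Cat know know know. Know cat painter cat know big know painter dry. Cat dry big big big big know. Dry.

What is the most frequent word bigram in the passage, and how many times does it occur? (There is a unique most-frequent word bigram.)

"know know", 6 times

Bigram frequencies (highest first):
  know know: 6
  cat know: 4
  know cat: 3
  cat painter: 3
  painter cat: 3
  big big: 3
  … (13 more, each ≤ 2)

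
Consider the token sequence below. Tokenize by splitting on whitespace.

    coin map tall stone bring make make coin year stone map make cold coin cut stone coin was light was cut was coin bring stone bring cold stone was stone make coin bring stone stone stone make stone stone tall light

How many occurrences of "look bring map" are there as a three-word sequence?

Scanning the 39 overlapping trigram windows for "look bring map":
  (none found)

0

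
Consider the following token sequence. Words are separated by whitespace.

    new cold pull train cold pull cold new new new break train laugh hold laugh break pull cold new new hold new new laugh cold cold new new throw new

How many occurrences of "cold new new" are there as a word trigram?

Scanning the 28 overlapping trigram windows for "cold new new":
  position 7–9: cold new new
  position 18–20: cold new new
  position 26–28: cold new new

3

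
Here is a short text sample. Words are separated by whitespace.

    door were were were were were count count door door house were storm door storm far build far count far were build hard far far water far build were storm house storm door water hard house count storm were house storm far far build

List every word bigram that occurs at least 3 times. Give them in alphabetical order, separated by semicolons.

far build; were were

Bigram counts meeting the condition (at least 3 times):
  far build: 3
  were were: 4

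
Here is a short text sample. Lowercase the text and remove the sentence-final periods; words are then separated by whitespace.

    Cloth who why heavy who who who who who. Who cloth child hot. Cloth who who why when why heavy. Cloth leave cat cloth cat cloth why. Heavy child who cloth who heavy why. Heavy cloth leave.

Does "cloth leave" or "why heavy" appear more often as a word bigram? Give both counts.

"why heavy" (4 vs 2)

"cloth leave": 2 occurrences
"why heavy": 4 occurrences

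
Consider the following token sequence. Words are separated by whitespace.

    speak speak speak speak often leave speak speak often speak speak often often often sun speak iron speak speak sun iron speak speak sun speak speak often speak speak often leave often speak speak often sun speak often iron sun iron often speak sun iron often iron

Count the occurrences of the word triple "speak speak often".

Scanning the 45 overlapping trigram windows for "speak speak often":
  position 3–5: speak speak often
  position 7–9: speak speak often
  position 10–12: speak speak often
  position 25–27: speak speak often
  position 28–30: speak speak often
  position 33–35: speak speak often

6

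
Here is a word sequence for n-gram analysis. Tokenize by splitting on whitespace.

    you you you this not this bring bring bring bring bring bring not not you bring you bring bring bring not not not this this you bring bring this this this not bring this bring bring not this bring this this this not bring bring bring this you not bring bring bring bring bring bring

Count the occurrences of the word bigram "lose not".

0

Scanning the 54 overlapping bigram windows for "lose not":
  (none found)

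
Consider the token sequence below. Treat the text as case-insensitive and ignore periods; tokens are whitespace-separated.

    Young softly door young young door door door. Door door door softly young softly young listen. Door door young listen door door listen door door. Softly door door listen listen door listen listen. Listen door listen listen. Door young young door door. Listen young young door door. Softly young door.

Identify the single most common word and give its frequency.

"door", 23 times

Unigram frequencies (highest first):
  door: 23
  young: 11
  listen: 11
  softly: 5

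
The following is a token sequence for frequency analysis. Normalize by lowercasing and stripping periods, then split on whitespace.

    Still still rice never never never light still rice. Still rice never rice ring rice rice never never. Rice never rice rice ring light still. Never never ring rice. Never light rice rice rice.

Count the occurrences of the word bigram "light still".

Scanning the 33 overlapping bigram windows for "light still":
  position 7–8: light still
  position 24–25: light still

2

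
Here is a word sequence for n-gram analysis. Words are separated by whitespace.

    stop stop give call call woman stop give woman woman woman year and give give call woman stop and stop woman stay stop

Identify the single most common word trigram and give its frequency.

"call woman stop", 2 times

Trigram frequencies (highest first):
  call woman stop: 2
  stop stop give: 1
  stop give call: 1
  give call call: 1
  call call woman: 1
  woman stop give: 1
  … (14 more, each ≤ 1)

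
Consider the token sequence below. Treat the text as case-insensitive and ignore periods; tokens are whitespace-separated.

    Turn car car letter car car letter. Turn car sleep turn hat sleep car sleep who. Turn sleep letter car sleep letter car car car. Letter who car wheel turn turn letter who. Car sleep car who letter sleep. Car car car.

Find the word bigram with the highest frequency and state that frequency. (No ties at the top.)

"car car", 6 times

Bigram frequencies (highest first):
  car car: 6
  car sleep: 4
  car letter: 3
  letter car: 3
  sleep car: 3
  turn car: 2
  … (17 more, each ≤ 2)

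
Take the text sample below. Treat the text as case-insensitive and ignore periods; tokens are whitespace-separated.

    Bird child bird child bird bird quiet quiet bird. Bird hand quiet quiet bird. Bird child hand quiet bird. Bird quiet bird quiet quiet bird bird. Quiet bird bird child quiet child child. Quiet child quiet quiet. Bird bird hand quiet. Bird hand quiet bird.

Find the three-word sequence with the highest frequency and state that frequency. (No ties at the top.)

Trigram frequencies (highest first):
  quiet bird bird: 6
  quiet quiet bird: 4
  bird bird quiet: 3
  bird hand quiet: 3
  hand quiet bird: 3
  bird child bird: 2
  … (17 more, each ≤ 2)

"quiet bird bird", 6 times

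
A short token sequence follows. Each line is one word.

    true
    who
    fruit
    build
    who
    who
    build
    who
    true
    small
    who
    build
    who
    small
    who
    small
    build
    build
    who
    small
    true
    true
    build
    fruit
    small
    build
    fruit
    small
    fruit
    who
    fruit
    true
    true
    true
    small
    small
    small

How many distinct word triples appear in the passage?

37 tokens → 35 trigram windows in total.
Repeated trigrams (each contributes count−1 duplicates):
  build fruit small: 2
  build who small: 2
  who build who: 2
3 duplicate windows → 35 − 3 = 32 distinct.

32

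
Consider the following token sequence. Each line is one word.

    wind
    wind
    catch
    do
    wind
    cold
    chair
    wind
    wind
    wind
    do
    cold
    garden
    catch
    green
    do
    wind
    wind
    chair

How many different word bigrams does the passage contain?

14

19 tokens → 18 bigram windows in total.
Repeated bigrams (each contributes count−1 duplicates):
  wind wind: 4
  do wind: 2
4 duplicate windows → 18 − 4 = 14 distinct.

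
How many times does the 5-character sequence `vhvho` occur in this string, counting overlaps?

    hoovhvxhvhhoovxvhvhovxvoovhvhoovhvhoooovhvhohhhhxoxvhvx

4

Sliding a length-5 window over the 55 characters (51 positions):
  position 16–20: vhvho
  position 26–30: vhvho
  position 32–36: vhvho
  position 40–44: vhvho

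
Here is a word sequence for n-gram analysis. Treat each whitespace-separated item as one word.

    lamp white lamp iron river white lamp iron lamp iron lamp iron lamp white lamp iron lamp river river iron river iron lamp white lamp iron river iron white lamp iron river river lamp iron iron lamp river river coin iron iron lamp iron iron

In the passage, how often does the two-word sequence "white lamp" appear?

5

Scanning the 44 overlapping bigram windows for "white lamp":
  position 2–3: white lamp
  position 6–7: white lamp
  position 14–15: white lamp
  position 24–25: white lamp
  position 29–30: white lamp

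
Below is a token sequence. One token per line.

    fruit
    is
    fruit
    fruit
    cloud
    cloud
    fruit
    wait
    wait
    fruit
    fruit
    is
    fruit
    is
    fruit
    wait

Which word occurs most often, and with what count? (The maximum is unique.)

"fruit", 8 times

Unigram frequencies (highest first):
  fruit: 8
  is: 3
  wait: 3
  cloud: 2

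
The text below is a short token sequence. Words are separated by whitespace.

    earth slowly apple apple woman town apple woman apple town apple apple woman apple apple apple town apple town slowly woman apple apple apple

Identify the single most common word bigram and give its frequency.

"apple apple", 6 times

Bigram frequencies (highest first):
  apple apple: 6
  apple woman: 3
  town apple: 3
  woman apple: 3
  apple town: 3
  earth slowly: 1
  … (4 more, each ≤ 1)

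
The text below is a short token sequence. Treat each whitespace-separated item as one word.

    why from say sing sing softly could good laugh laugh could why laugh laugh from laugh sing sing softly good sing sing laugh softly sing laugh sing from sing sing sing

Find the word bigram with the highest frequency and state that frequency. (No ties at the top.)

Bigram frequencies (highest first):
  sing sing: 5
  sing softly: 2
  laugh laugh: 2
  laugh sing: 2
  sing laugh: 2
  why from: 1
  … (16 more, each ≤ 1)

"sing sing", 5 times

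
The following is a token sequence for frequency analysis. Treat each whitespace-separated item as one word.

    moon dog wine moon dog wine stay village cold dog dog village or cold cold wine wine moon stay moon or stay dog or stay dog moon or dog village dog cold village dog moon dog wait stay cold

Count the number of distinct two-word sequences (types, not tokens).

28

39 tokens → 38 bigram windows in total.
Repeated bigrams (each contributes count−1 duplicates):
  moon dog: 3
  dog moon: 2
  dog village: 2
  dog wine: 2
  moon or: 2
  or stay: 2
  stay dog: 2
  village dog: 2
  … (1 more repeated)
10 duplicate windows → 38 − 10 = 28 distinct.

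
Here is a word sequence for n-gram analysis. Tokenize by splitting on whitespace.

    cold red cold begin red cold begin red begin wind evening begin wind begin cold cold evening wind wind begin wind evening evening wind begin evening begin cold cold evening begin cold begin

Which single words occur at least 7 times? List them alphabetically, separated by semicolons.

Unigram counts meeting the condition (at least 7 times):
  begin: 10
  cold: 8

begin; cold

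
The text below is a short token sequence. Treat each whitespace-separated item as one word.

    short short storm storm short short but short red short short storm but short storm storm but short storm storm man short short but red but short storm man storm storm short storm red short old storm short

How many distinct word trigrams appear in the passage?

28

38 tokens → 36 trigram windows in total.
Repeated trigrams (each contributes count−1 duplicates):
  but short storm: 3
  short storm storm: 3
  short short but: 2
  short short storm: 2
  storm but short: 2
  storm storm short: 2
8 duplicate windows → 36 − 8 = 28 distinct.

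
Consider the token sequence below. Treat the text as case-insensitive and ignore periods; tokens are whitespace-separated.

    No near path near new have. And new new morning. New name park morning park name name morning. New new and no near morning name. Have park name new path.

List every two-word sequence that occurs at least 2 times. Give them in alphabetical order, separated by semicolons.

Bigram counts meeting the condition (at least 2 times):
  morning new: 2
  new new: 2
  no near: 2
  park name: 2

morning new; new new; no near; park name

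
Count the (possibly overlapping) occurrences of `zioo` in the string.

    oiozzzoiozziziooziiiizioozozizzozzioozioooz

Sliding a length-4 window over the 43 characters (40 positions):
  position 13–16: zioo
  position 22–25: zioo
  position 34–37: zioo
  position 38–41: zioo

4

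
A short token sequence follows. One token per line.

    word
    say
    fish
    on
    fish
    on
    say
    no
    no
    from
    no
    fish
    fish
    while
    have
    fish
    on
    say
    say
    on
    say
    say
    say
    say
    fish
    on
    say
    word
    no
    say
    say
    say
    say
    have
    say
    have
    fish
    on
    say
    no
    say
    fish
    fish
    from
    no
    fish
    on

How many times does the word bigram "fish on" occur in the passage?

Scanning the 46 overlapping bigram windows for "fish on":
  position 3–4: fish on
  position 5–6: fish on
  position 16–17: fish on
  position 25–26: fish on
  position 37–38: fish on
  position 46–47: fish on

6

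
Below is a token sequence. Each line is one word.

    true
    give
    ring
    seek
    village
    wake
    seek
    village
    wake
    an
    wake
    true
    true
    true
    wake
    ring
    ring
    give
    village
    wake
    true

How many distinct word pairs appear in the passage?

21 tokens → 20 bigram windows in total.
Repeated bigrams (each contributes count−1 duplicates):
  village wake: 3
  seek village: 2
  true true: 2
  wake true: 2
5 duplicate windows → 20 − 5 = 15 distinct.

15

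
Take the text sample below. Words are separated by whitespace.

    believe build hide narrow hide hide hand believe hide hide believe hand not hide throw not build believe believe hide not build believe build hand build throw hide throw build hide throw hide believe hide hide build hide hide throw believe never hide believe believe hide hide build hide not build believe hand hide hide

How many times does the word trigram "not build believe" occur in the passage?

3

Scanning the 53 overlapping trigram windows for "not build believe":
  position 16–18: not build believe
  position 21–23: not build believe
  position 50–52: not build believe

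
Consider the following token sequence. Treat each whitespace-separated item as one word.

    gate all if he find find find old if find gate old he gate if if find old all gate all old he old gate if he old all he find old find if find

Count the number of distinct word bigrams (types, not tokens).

22

35 tokens → 34 bigram windows in total.
Repeated bigrams (each contributes count−1 duplicates):
  find old: 3
  if find: 3
  find find: 2
  gate all: 2
  gate if: 2
  he find: 2
  he old: 2
  if he: 2
  … (2 more repeated)
12 duplicate windows → 34 − 12 = 22 distinct.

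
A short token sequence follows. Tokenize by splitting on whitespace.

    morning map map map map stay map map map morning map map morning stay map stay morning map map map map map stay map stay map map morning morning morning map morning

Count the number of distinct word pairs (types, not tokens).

8

32 tokens → 31 bigram windows in total.
Repeated bigrams (each contributes count−1 duplicates):
  map map: 11
  map morning: 4
  map stay: 4
  morning map: 4
  stay map: 4
  morning morning: 2
23 duplicate windows → 31 − 23 = 8 distinct.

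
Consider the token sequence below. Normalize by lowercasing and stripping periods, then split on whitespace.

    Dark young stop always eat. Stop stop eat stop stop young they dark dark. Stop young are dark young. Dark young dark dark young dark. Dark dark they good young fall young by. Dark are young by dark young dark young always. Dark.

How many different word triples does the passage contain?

34

43 tokens → 41 trigram windows in total.
Repeated trigrams (each contributes count−1 duplicates):
  dark young dark: 4
  eat stop stop: 2
  young by dark: 2
  young dark dark: 2
  young dark young: 2
7 duplicate windows → 41 − 7 = 34 distinct.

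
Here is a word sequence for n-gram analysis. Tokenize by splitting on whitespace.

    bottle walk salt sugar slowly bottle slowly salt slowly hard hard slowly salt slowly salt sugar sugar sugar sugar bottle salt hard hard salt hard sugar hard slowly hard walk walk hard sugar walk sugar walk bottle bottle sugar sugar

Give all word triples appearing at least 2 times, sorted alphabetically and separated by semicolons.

Trigram counts meeting the condition (at least 2 times):
  slowly salt slowly: 2
  sugar sugar sugar: 2

slowly salt slowly; sugar sugar sugar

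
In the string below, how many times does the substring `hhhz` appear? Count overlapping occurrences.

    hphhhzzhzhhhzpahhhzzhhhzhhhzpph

5

Sliding a length-4 window over the 31 characters (28 positions):
  position 3–6: hhhz
  position 10–13: hhhz
  position 16–19: hhhz
  position 21–24: hhhz
  position 25–28: hhhz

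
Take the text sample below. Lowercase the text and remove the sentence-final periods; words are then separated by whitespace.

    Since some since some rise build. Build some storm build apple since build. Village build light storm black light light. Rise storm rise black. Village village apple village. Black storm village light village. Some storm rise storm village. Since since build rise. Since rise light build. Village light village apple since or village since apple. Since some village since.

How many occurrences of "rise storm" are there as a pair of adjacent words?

Scanning the 58 overlapping bigram windows for "rise storm":
  position 21–22: rise storm
  position 36–37: rise storm

2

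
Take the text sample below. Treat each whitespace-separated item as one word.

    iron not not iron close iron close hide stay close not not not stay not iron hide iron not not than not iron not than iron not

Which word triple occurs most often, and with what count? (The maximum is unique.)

Trigram frequencies (highest first):
  iron not not: 2
  not not iron: 1
  not iron close: 1
  iron close iron: 1
  close iron close: 1
  iron close hide: 1
  … (18 more, each ≤ 1)

"iron not not", 2 times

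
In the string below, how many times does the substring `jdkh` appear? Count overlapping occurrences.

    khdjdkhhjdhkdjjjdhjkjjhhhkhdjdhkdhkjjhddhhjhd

1

Sliding a length-4 window over the 45 characters (42 positions):
  position 4–7: jdkh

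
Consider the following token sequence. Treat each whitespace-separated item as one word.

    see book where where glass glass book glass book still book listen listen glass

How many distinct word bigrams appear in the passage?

14 tokens → 13 bigram windows in total.
Repeated bigrams (each contributes count−1 duplicates):
  glass book: 2
1 duplicate windows → 13 − 1 = 12 distinct.

12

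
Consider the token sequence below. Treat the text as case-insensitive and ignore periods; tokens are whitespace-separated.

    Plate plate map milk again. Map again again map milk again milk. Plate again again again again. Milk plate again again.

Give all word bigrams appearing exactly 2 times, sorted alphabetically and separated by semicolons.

again map; again milk; map milk; milk again; milk plate; plate again

Bigram counts meeting the condition (exactly 2 times):
  again map: 2
  again milk: 2
  map milk: 2
  milk again: 2
  milk plate: 2
  plate again: 2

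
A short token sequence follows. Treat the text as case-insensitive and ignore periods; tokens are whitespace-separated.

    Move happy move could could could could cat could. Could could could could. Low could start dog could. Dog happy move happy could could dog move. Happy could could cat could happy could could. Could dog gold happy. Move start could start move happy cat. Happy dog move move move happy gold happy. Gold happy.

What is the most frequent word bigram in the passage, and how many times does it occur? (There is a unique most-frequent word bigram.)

"could could", 11 times

Bigram frequencies (highest first):
  could could: 11
  move happy: 5
  happy move: 3
  could dog: 3
  happy could: 3
  gold happy: 3
  … (20 more, each ≤ 2)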